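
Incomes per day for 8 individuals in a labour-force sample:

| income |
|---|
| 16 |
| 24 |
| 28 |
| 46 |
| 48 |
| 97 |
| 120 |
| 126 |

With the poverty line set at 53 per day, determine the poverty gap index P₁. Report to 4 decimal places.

0.2429

Below z: 16, 24, 28, 46, 48 (q = 5 of N = 8).
Relative gaps: (53−16)/53 = 0.6981; (53−24)/53 = 0.5472; (53−28)/53 = 0.4717; (53−46)/53 = 0.1321; (53−48)/53 = 0.0943.
Sum of shortfalls = 1.943396; P₁ averages over all N: 1.943396 / 8 = 0.2429.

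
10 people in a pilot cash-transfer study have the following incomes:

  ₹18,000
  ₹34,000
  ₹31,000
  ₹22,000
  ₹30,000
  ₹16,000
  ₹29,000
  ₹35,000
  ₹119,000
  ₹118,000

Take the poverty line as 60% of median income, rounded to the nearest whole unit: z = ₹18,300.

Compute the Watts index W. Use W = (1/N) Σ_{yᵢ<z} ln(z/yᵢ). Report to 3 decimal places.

0.015

Incomes under z: ₹16,000, ₹18,000 (q = 2 of N = 10).
ln(z/y) terms: ln(18300/16000) = 0.1343; ln(18300/18000) = 0.0165.
W = 0.150842 / 10 = 0.015.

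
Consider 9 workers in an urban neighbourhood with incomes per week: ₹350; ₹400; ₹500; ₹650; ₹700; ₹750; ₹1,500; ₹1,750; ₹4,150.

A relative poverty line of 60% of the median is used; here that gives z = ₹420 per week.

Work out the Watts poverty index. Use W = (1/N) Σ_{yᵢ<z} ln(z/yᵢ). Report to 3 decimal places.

Poor units: ₹350, ₹400 (q = 2 of N = 9).
Log shortfalls: ln(420/350) = 0.1823; ln(420/400) = 0.0488.
W = 0.231112 / 9 = 0.026.

0.026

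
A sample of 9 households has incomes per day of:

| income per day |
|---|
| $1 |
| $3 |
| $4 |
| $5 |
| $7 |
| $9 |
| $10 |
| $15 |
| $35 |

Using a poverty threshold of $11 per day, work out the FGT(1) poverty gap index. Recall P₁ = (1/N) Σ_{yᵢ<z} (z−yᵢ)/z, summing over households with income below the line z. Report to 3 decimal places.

0.384

Below the line: $1, $3, $4, $5, $7, $9, $10 (q = 7 of N = 9).
Relative gaps: (11−1)/11 = 0.9091; (11−3)/11 = 0.7273; (11−4)/11 = 0.6364; (11−5)/11 = 0.5455; (11−7)/11 = 0.3636; (11−9)/11 = 0.1818; (11−10)/11 = 0.0909.
Σ = 3.454545. Dividing by the full population N = 9 gives P₁ = 0.384.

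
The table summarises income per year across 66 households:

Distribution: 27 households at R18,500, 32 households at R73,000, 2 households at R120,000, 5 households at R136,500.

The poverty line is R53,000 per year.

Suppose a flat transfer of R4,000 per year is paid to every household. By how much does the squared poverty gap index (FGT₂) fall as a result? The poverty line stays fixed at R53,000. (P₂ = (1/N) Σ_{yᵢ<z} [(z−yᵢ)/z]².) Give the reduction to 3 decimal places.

0.038

Before: below the line — 27×R18,500; squared poverty gap index (FGT₂) = 0.17334.
After the R4,000 transfer: below the line — 27×R22,500; squared poverty gap index (FGT₂) = 0.13548.
Reduction = 0.17334 − 0.13548 = 0.038.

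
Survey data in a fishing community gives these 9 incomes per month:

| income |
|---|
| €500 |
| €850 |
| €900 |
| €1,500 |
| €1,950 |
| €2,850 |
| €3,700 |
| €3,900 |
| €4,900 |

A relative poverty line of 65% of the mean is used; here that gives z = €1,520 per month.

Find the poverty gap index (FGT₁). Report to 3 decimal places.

Below z: €500, €850, €900, €1,500 (q = 4 of N = 9).
Relative gaps: (1520−500)/1520 = 0.6711; (1520−850)/1520 = 0.4408; (1520−900)/1520 = 0.4079; (1520−1500)/1520 = 0.0132.
Sum of shortfalls = 1.532895; P₁ averages over all N: 1.532895 / 9 = 0.170.

0.170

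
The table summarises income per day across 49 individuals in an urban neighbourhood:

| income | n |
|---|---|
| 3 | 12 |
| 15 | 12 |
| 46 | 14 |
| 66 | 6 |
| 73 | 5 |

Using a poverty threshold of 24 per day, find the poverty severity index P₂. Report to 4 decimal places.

0.2219

Poor units: 12×3, 12×15 (q = 24 of N = 49).
Shortfall ratios: (24−3)/24 = 0.8750 (×12); (24−15)/24 = 0.3750 (×12).
Squared: 0.7656 (×12); 0.1406 (×12).
Sum = 10.875000; P₂ = 10.875000 / 49 = 0.2219.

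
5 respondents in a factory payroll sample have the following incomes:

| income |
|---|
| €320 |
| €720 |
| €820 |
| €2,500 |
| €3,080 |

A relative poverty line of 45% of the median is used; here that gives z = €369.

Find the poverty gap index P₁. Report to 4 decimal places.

Poor units: €320 (q = 1 of N = 5).
Shortfall ratios: (369−320)/369 = 0.1328.
Sum of shortfalls = 0.132791; P₁ averages over all N: 0.132791 / 5 = 0.0266.

0.0266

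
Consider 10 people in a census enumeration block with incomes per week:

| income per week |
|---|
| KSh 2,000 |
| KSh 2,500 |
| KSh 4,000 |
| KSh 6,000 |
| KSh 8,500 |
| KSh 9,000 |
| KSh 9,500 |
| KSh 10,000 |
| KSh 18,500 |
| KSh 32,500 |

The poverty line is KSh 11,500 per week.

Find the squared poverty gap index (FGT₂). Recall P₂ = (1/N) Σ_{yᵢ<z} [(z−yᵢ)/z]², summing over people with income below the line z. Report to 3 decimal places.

Below the line: KSh 2,000, KSh 2,500, KSh 4,000, KSh 6,000, KSh 8,500, KSh 9,000, KSh 9,500, KSh 10,000 (q = 8 of N = 10).
Gap ratios (z−y)/z: (11500−2000)/11500 = 0.8261; (11500−2500)/11500 = 0.7826; (11500−4000)/11500 = 0.6522; (11500−6000)/11500 = 0.4783; (11500−8500)/11500 = 0.2609; (11500−9000)/11500 = 0.2174; (11500−9500)/11500 = 0.1739; (11500−10000)/11500 = 0.1304.
Squared: 0.6824; 0.6125; 0.4253; 0.2287; 0.0681; 0.0473; 0.0302; 0.0170.
Sum = 2.111531; P₂ = 2.111531 / 10 = 0.211.

0.211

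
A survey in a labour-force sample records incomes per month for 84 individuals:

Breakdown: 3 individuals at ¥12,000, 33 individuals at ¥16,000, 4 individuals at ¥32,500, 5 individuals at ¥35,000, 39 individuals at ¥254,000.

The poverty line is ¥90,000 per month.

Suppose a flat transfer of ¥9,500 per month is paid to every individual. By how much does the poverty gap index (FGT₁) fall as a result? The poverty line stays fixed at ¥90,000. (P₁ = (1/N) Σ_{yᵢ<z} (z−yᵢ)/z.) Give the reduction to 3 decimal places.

Before: below the line — 3×¥12,000, 33×¥16,000, 4×¥32,500, 5×¥35,000; poverty gap index (FGT₁) = 0.42077.
After the ¥9,500 transfer: below the line — 3×¥21,500, 33×¥25,500, 4×¥42,000, 5×¥44,500; poverty gap index (FGT₁) = 0.36422.
Reduction = 0.42077 − 0.36422 = 0.057.

0.057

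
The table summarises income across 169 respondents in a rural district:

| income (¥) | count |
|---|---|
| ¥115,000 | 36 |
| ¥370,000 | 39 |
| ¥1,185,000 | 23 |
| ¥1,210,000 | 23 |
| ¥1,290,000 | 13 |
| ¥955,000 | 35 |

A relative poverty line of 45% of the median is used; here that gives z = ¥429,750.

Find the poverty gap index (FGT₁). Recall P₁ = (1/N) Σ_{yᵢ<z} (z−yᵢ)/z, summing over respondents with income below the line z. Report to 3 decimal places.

0.188

Below z: 36×¥115,000, 39×¥370,000 (q = 75 of N = 169).
Relative gaps: (429750−115000)/429750 = 0.7324 (×36); (429750−370000)/429750 = 0.1390 (×39).
Σ = 31.788831. Dividing by the full population N = 169 gives P₁ = 0.188.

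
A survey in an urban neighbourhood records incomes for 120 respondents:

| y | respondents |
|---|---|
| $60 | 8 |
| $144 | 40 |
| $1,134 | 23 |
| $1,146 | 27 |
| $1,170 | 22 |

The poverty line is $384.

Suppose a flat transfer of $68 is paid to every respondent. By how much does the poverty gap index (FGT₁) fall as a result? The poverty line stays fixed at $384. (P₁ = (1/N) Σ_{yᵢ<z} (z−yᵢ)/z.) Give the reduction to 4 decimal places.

0.0708

Before: below the line — 8×$60, 40×$144; poverty gap index (FGT₁) = 0.264583.
After the $68 transfer: below the line — 8×$128, 40×$212; poverty gap index (FGT₁) = 0.193750.
Reduction = 0.264583 − 0.193750 = 0.0708.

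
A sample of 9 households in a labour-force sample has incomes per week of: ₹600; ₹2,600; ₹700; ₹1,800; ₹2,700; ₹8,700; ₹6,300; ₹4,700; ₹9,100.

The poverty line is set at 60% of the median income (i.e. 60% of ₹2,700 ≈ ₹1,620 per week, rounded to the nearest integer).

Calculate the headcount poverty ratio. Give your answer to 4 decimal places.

0.2222

2 of the 9 households have income below ₹1,620.
H = 2/9 = 0.2222.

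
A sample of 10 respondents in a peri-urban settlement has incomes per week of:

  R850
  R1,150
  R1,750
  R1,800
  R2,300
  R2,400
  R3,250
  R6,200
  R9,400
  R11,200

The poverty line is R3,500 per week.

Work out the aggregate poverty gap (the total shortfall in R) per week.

R11,000

Below the line: R850, R1,150, R1,750, R1,800, R2,300, R2,400, R3,250 (q = 7 of N = 10).
Individual gaps: 3500−850 = 2650; 3500−1150 = 2350; 3500−1750 = 1750; 3500−1800 = 1700; 3500−2300 = 1200; 3500−2400 = 1100; 3500−3250 = 250.
Aggregate gap = R11,000.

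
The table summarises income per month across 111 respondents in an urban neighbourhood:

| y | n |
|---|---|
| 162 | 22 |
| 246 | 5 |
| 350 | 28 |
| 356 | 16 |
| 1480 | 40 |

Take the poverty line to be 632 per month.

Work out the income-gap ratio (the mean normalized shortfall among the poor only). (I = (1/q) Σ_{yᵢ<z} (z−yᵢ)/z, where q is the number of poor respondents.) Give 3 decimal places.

0.548

Below the line: 22×162, 5×246, 28×350, 16×356 (q = 71 of N = 111).
Relative gaps: 0.7437 (×22), 0.6108 (×5), 0.4462 (×28), 0.4367 (×16); sum = 38.895570.
The income-gap ratio divides by q (the poor only): 38.895570 / 71 = 0.548.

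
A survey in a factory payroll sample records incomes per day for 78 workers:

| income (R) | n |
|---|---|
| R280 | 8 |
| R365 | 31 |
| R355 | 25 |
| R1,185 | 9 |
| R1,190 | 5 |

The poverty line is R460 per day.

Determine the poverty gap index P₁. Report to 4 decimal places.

0.1954

Poor units: 8×R280, 25×R355, 31×R365 (q = 64 of N = 78).
Relative gaps: (460−280)/460 = 0.3913 (×8); (460−355)/460 = 0.2283 (×25); (460−365)/460 = 0.2065 (×31).
Σ = 15.239130. Dividing by the full population N = 78 gives P₁ = 0.1954.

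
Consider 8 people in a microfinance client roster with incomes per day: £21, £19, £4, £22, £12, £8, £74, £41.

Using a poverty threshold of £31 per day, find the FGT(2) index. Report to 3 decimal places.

0.253

Below z: £4, £8, £12, £19, £21, £22 (q = 6 of N = 8).
Gap ratios (z−y)/z: (31−4)/31 = 0.8710; (31−8)/31 = 0.7419; (31−12)/31 = 0.6129; (31−19)/31 = 0.3871; (31−21)/31 = 0.3226; (31−22)/31 = 0.2903.
Squared: 0.7586; 0.5505; 0.3757; 0.1498; 0.1041; 0.0843.
Sum = 2.022893; P₂ = 2.022893 / 8 = 0.253.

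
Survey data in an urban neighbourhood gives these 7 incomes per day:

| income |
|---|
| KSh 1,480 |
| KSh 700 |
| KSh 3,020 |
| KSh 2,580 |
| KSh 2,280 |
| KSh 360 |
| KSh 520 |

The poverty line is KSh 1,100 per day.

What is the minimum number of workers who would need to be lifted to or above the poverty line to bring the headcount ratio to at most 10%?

3

Currently q = 3 of N = 7 are below the line (H = 0.429).
A headcount ratio of at most 10% allows at most ⌊0.10 × 7⌋ = 0 poor workers.
So at least 3 − 0 = 3 must be lifted.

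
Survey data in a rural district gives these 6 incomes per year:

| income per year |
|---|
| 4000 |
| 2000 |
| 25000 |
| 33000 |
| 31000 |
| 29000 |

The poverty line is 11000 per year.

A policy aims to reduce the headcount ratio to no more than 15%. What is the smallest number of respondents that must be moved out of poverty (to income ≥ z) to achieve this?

2

Currently q = 2 of N = 6 are below the line (H = 0.333).
A headcount ratio of at most 15% allows at most ⌊0.15 × 6⌋ = 0 poor respondents.
So at least 2 − 0 = 2 must be lifted.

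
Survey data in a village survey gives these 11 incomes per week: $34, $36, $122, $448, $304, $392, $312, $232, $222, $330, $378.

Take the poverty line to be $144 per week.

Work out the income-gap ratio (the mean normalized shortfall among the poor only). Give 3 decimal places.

0.556

Incomes under z: $34, $36, $122 (q = 3 of N = 11).
Relative gaps: 0.7639, 0.7500, 0.1528; sum = 1.666667.
The income-gap ratio divides by q (the poor only): 1.666667 / 3 = 0.556.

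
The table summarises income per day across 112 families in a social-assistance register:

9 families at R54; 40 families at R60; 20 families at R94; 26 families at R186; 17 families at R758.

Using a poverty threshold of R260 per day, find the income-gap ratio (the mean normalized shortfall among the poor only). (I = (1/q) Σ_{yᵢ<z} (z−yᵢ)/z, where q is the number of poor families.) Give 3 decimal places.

0.611

Below z: 9×R54, 40×R60, 20×R94, 26×R186 (q = 95 of N = 112).
Relative gaps: 0.7923 (×9), 0.7692 (×40), 0.6385 (×20), 0.2846 (×26); sum = 58.069231.
I averages over the q = 95 poor units only: 58.069231 / 95 = 0.611.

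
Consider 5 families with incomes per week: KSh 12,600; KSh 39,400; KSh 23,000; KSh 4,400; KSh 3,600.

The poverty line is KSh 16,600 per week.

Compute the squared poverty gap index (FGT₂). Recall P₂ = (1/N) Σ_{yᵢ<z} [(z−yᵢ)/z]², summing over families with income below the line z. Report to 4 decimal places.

0.2423

Incomes under z: KSh 3,600, KSh 4,400, KSh 12,600 (q = 3 of N = 5).
Normalized shortfalls: (16600−3600)/16600 = 0.7831; (16600−4400)/16600 = 0.7349; (16600−12600)/16600 = 0.2410.
Squared: 0.6133; 0.5401; 0.0581.
Sum = 1.211497; P₂ = 1.211497 / 5 = 0.2423.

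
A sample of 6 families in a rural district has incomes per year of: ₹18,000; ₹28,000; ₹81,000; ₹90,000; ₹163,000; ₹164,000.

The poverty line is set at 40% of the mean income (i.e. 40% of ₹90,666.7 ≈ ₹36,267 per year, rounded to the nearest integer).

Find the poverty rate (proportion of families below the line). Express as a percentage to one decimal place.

2 of the 6 families have income below ₹36,267.
H = 2/6 = 33.3%.

33.3%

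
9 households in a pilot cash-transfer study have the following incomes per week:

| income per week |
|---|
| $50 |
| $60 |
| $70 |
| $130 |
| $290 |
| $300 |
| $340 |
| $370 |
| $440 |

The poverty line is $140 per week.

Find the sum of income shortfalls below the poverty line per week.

Poor units: $50, $60, $70, $130 (q = 4 of N = 9).
Individual gaps: 140−50 = 90; 140−60 = 80; 140−70 = 70; 140−130 = 10.
Aggregate gap = $250.

$250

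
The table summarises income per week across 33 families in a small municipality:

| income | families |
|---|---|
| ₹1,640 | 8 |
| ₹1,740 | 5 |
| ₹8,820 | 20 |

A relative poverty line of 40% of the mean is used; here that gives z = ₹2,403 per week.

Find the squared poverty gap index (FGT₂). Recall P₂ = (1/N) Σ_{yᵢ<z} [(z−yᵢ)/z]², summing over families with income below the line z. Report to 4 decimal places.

0.0360

Poor units: 8×₹1,640, 5×₹1,740 (q = 13 of N = 33).
Shortfall ratios: (2403−1640)/2403 = 0.3175 (×8); (2403−1740)/2403 = 0.2759 (×5).
Squared: 0.1008 (×8); 0.0761 (×5).
Sum = 1.187169; P₂ = 1.187169 / 33 = 0.0360.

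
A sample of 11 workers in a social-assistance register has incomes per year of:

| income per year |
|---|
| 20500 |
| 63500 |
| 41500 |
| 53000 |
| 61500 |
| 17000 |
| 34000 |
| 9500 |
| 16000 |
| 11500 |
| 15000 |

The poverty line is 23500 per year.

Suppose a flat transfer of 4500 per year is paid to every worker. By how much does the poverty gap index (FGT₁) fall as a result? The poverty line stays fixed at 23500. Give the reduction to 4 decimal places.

0.0986

Before: below the line — 9500, 11500, 15000, 16000, 17000, 20500; poverty gap index (FGT₁) = 0.199226.
After the 4500 transfer: below the line — 14000, 16000, 19500, 20500, 21500; poverty gap index (FGT₁) = 0.100580.
Reduction = 0.199226 − 0.100580 = 0.0986.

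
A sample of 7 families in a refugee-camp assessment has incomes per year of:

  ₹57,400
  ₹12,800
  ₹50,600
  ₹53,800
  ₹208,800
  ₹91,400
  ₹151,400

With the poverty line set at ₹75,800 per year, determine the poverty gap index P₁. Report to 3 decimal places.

0.242

Below the line: ₹12,800, ₹50,600, ₹53,800, ₹57,400 (q = 4 of N = 7).
Gap ratios (z−y)/z: (75800−12800)/75800 = 0.8311; (75800−50600)/75800 = 0.3325; (75800−53800)/75800 = 0.2902; (75800−57400)/75800 = 0.2427.
Σ = 1.696570. Dividing by the full population N = 7 gives P₁ = 0.242.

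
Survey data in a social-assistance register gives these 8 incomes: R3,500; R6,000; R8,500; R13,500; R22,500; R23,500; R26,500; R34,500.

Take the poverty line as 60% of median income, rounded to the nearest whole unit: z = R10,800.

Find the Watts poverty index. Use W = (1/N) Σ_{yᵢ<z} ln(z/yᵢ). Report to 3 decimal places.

0.244

Below z: R3,500, R6,000, R8,500 (q = 3 of N = 8).
Log shortfalls: ln(10800/3500) = 1.1268; ln(10800/6000) = 0.5878; ln(10800/8500) = 0.2395.
W = 1.954050 / 8 = 0.244.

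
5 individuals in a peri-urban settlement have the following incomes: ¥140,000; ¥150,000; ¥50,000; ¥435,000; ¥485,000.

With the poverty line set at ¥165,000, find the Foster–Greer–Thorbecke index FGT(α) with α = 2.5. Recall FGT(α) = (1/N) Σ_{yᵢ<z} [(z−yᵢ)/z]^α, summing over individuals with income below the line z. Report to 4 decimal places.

Incomes under z: ¥50,000, ¥140,000, ¥150,000 (q = 3 of N = 5).
Shortfall ratios: (165000−50000)/165000 = 0.6970; (165000−140000)/165000 = 0.1515; (165000−150000)/165000 = 0.0909.
Raised to α = 2.5: 0.40554; 0.00894; 0.00249.
Sum = 0.416969; FGT(2.5) = 0.416969 / 5 = 0.0834.

0.0834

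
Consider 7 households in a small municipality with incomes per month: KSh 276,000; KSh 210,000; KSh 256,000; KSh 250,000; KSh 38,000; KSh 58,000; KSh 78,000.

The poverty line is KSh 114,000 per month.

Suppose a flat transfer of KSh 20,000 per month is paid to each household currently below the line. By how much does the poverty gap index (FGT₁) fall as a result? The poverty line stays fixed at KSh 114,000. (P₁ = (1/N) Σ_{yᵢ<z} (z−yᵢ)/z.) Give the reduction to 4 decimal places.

Before: below the line — KSh 38,000, KSh 58,000, KSh 78,000; poverty gap index (FGT₁) = 0.210526.
After the KSh 20,000 transfer: below the line — KSh 58,000, KSh 78,000, KSh 98,000; poverty gap index (FGT₁) = 0.135338.
Reduction = 0.210526 − 0.135338 = 0.0752.

0.0752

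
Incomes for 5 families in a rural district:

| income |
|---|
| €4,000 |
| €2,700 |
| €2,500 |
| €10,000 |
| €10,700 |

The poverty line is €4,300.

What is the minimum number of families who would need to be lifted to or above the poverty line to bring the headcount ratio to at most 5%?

3

3 of the 5 families are poor, so H = 3/5 = 0.600.
A headcount ratio of at most 5% allows at most ⌊0.05 × 5⌋ = 0 poor families.
So at least 3 − 0 = 3 must be lifted.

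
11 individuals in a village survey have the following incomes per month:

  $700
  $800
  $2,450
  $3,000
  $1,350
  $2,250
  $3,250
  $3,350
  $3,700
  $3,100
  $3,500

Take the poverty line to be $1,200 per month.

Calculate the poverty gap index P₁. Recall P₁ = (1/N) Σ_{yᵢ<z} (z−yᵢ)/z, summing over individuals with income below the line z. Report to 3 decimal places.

Below z: $700, $800 (q = 2 of N = 11).
Shortfall ratios: (1200−700)/1200 = 0.4167; (1200−800)/1200 = 0.3333.
Sum of shortfalls = 0.750000; P₁ averages over all N: 0.750000 / 11 = 0.068.

0.068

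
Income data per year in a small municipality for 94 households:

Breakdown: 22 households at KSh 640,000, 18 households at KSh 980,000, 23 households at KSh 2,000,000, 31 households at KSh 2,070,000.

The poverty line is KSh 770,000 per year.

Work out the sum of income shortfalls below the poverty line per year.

Incomes under z: 22×KSh 640,000 (q = 22 of N = 94).
Individual gaps: 22×(770000−640000) = 2860000.
Aggregate gap = KSh 2,860,000.

KSh 2,860,000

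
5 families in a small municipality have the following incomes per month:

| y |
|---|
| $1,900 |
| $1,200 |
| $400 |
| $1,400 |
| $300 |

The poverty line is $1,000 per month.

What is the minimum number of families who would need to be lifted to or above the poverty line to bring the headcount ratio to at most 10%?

2

2 of the 5 families are poor, so H = 2/5 = 0.400.
A headcount ratio of at most 10% allows at most ⌊0.10 × 5⌋ = 0 poor families.
So at least 2 − 0 = 2 must be lifted.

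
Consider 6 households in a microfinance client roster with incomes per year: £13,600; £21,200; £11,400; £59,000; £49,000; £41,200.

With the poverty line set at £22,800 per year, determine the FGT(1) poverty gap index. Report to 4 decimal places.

0.1623

Incomes under z: £11,400, £13,600, £21,200 (q = 3 of N = 6).
Gap ratios (z−y)/z: (22800−11400)/22800 = 0.5000; (22800−13600)/22800 = 0.4035; (22800−21200)/22800 = 0.0702.
Sum of shortfalls = 0.973684; P₁ averages over all N: 0.973684 / 6 = 0.1623.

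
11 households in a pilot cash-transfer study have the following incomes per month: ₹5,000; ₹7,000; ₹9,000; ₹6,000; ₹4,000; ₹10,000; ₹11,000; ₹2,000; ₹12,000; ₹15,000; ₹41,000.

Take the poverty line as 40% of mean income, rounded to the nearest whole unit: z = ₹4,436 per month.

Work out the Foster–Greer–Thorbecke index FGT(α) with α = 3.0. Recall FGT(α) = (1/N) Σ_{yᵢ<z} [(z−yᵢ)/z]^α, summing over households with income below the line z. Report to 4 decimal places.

0.0151

Poor units: ₹2,000, ₹4,000 (q = 2 of N = 11).
Gap ratios (z−y)/z: (4436−2000)/4436 = 0.5491; (4436−4000)/4436 = 0.0983.
Raised to α = 3.0: 0.16560; 0.00095.
Sum = 0.166548; FGT(3.0) = 0.166548 / 11 = 0.0151.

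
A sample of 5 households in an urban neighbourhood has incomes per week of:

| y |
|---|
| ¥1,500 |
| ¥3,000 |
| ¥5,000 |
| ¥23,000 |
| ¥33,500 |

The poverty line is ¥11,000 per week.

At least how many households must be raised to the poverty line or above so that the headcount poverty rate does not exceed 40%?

3 of the 5 households are poor, so H = 3/5 = 0.600.
A headcount ratio of at most 40% allows at most ⌊0.40 × 5⌋ = 2 poor households.
So at least 3 − 2 = 1 must be lifted.

1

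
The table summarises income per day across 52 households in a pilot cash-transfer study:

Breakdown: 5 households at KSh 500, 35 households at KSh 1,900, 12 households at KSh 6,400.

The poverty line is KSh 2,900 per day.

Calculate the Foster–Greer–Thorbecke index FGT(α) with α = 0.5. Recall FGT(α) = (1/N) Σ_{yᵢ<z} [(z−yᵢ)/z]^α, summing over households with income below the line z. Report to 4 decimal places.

Poor units: 5×KSh 500, 35×KSh 1,900 (q = 40 of N = 52).
Relative gaps: (2900−500)/2900 = 0.8276 (×5); (2900−1900)/2900 = 0.3448 (×35).
Raised to α = 0.5: 0.90972 (×5); 0.58722 (×35).
Sum = 25.101296; FGT(0.5) = 25.101296 / 52 = 0.4827.

0.4827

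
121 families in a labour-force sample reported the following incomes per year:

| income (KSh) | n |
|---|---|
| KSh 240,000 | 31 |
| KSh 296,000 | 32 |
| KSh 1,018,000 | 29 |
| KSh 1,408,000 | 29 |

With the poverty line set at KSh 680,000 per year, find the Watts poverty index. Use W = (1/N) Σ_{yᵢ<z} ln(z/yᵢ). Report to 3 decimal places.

Poor units: 31×KSh 240,000, 32×KSh 296,000 (q = 63 of N = 121).
Log shortfalls: ln(680000/240000) = 1.0415 (×31); ln(680000/296000) = 0.8317 (×32).
W = 58.900537 / 121 = 0.487.

0.487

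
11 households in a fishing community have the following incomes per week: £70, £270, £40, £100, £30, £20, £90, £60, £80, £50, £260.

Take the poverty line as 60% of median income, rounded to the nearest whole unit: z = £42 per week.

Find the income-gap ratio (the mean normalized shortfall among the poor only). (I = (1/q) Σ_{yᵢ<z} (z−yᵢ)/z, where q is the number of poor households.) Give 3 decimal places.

0.286

Poor units: £20, £30, £40 (q = 3 of N = 11).
Shortfall ratios (z−y)/z: 0.5238, 0.2857, 0.0476; sum = 0.857143.
The income-gap ratio divides by q (the poor only): 0.857143 / 3 = 0.286.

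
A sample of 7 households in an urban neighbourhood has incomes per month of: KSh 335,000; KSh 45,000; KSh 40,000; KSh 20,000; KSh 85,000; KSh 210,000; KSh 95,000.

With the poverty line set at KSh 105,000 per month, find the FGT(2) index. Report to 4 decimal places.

Poor units: KSh 20,000, KSh 40,000, KSh 45,000, KSh 85,000, KSh 95,000 (q = 5 of N = 7).
Relative gaps: (105000−20000)/105000 = 0.8095; (105000−40000)/105000 = 0.6190; (105000−45000)/105000 = 0.5714; (105000−85000)/105000 = 0.1905; (105000−95000)/105000 = 0.0952.
Squared: 0.6553; 0.3832; 0.3265; 0.0363; 0.0091.
Sum = 1.410431; P₂ = 1.410431 / 7 = 0.2015.

0.2015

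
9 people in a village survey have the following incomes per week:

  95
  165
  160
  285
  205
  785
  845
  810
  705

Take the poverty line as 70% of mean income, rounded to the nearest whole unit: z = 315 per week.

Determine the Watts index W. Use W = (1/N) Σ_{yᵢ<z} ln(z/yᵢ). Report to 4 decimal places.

0.3392

Below the line: 95, 160, 165, 205, 285 (q = 5 of N = 9).
Log gaps: ln(315/95) = 1.1987; ln(315/160) = 0.6774; ln(315/165) = 0.6466; ln(315/205) = 0.4296; ln(315/285) = 0.1001.
W = 3.052368 / 9 = 0.3392.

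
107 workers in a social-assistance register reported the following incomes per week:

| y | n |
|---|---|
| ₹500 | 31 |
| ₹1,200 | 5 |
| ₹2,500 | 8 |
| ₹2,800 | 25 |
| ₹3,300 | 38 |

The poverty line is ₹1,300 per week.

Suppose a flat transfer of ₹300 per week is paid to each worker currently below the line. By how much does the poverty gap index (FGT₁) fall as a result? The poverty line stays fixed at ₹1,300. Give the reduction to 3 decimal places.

Before: below the line — 31×₹500, 5×₹1,200; poverty gap index (FGT₁) = 0.18188.
After the ₹300 transfer: below the line — 31×₹800; poverty gap index (FGT₁) = 0.11143.
Reduction = 0.18188 − 0.11143 = 0.070.

0.070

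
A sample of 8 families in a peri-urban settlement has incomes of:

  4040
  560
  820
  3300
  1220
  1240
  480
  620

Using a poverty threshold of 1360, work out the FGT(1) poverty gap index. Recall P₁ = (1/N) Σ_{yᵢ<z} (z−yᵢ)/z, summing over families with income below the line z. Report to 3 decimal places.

Incomes under z: 480, 560, 620, 820, 1220, 1240 (q = 6 of N = 8).
Shortfall ratios: (1360−480)/1360 = 0.6471; (1360−560)/1360 = 0.5882; (1360−620)/1360 = 0.5441; (1360−820)/1360 = 0.3971; (1360−1220)/1360 = 0.1029; (1360−1240)/1360 = 0.0882.
Sum of shortfalls = 2.367647; P₁ averages over all N: 2.367647 / 8 = 0.296.

0.296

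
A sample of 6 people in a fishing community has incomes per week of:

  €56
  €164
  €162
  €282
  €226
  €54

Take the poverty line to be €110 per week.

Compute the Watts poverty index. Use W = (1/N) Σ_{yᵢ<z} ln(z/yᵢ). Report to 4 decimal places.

0.2311

Below z: €54, €56 (q = 2 of N = 6).
ln(z/y) terms: ln(110/54) = 0.7115; ln(110/56) = 0.6751.
W = 1.386625 / 6 = 0.2311.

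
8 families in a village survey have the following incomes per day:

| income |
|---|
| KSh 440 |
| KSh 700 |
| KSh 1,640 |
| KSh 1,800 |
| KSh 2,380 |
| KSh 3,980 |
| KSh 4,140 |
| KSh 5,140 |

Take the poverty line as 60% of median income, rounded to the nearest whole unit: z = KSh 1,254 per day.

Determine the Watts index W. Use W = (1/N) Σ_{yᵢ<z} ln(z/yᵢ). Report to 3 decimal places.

Below z: KSh 440, KSh 700 (q = 2 of N = 8).
Log shortfalls: ln(1254/440) = 1.0473; ln(1254/700) = 0.5830.
W = 1.630332 / 8 = 0.204.

0.204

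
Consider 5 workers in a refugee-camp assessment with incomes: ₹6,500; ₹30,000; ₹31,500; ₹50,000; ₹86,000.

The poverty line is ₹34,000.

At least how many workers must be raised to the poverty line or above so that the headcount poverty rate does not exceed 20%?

2

Currently q = 3 of N = 5 are below the line (H = 0.600).
A headcount ratio of at most 20% allows at most ⌊0.20 × 5⌋ = 1 poor workers.
So at least 3 − 1 = 2 must be lifted.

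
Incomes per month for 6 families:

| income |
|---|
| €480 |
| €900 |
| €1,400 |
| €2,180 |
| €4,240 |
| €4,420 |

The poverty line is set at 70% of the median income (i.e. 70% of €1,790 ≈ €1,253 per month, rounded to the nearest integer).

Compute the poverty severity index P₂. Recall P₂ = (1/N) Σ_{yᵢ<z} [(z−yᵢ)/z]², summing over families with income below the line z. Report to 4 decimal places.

Poor units: €480, €900 (q = 2 of N = 6).
Relative gaps: (1253−480)/1253 = 0.6169; (1253−900)/1253 = 0.2817.
Squared: 0.3806; 0.0794.
Sum = 0.459958; P₂ = 0.459958 / 6 = 0.0767.

0.0767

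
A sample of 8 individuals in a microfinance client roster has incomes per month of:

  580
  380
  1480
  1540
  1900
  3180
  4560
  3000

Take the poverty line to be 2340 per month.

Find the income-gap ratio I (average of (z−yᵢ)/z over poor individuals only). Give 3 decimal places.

0.497

Poor units: 380, 580, 1480, 1540, 1900 (q = 5 of N = 8).
Relative gaps: 0.8376, 0.7521, 0.3675, 0.3419, 0.1880; sum = 2.487179.
I averages over the q = 5 poor units only: 2.487179 / 5 = 0.497.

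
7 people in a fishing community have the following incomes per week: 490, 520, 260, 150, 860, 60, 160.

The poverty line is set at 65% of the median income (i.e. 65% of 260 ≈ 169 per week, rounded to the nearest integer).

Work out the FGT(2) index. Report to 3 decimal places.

0.062

Below z: 60, 150, 160 (q = 3 of N = 7).
Relative gaps: (169−60)/169 = 0.6450; (169−150)/169 = 0.1124; (169−160)/169 = 0.0533.
Squared: 0.4160; 0.0126; 0.0028.
Sum = 0.431462; P₂ = 0.431462 / 7 = 0.062.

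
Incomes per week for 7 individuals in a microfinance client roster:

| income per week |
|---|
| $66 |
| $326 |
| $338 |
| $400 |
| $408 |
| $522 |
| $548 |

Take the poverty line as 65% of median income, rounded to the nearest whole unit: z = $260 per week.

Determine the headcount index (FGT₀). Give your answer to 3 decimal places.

1 of the 7 individuals have income below $260.
H = 1/7 = 0.143.

0.143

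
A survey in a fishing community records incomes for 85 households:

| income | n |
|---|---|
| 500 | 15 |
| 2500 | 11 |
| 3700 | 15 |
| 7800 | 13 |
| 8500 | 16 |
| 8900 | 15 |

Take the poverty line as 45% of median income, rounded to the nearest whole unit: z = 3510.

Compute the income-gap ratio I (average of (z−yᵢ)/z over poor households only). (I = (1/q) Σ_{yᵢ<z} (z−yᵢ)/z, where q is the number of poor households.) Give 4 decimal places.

0.6165

Incomes under z: 15×500, 11×2500 (q = 26 of N = 85).
Shortfall ratios (z−y)/z: 0.8575 (×15), 0.2877 (×11); sum = 16.028490.
The income-gap ratio divides by q (the poor only): 16.028490 / 26 = 0.6165.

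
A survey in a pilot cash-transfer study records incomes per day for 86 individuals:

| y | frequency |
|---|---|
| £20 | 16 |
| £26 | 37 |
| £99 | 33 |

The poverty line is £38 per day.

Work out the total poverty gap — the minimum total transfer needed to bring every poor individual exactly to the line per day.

Below z: 16×£20, 37×£26 (q = 53 of N = 86).
Individual gaps: 16×(38−20) = 288; 37×(38−26) = 444.
Aggregate gap = £732.

£732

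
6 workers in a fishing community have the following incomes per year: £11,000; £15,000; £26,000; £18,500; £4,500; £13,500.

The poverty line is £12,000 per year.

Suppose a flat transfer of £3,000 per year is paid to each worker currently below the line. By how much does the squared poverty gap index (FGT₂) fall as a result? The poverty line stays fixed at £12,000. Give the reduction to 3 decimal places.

Before: below the line — £4,500, £11,000; squared poverty gap index (FGT₂) = 0.06626.
After the £3,000 transfer: below the line — £7,500; squared poverty gap index (FGT₂) = 0.02344.
Reduction = 0.06626 − 0.02344 = 0.043.

0.043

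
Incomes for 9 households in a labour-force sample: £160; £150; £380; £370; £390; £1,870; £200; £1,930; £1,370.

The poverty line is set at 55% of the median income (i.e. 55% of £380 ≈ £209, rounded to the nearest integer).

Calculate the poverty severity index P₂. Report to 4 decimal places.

Incomes under z: £150, £160, £200 (q = 3 of N = 9).
Relative gaps: (209−150)/209 = 0.2823; (209−160)/209 = 0.2344; (209−200)/209 = 0.0431.
Squared: 0.0797; 0.0550; 0.0019.
Sum = 0.136512; P₂ = 0.136512 / 9 = 0.0152.

0.0152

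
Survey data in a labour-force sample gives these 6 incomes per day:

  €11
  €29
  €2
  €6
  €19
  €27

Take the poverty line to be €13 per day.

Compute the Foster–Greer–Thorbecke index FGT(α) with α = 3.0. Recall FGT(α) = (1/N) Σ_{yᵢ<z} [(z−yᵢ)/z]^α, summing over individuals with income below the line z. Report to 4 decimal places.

0.1276

Below z: €2, €6, €11 (q = 3 of N = 6).
Normalized shortfalls: (13−2)/13 = 0.8462; (13−6)/13 = 0.5385; (13−11)/13 = 0.1538.
Raised to α = 3.0: 0.60583; 0.15612; 0.00364.
Sum = 0.765589; FGT(3.0) = 0.765589 / 6 = 0.1276.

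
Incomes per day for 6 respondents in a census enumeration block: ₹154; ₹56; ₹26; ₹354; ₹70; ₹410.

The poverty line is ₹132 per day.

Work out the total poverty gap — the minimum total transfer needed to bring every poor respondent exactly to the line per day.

₹244

Poor units: ₹26, ₹56, ₹70 (q = 3 of N = 6).
Individual gaps: 132−26 = 106; 132−56 = 76; 132−70 = 62.
Aggregate gap = ₹244.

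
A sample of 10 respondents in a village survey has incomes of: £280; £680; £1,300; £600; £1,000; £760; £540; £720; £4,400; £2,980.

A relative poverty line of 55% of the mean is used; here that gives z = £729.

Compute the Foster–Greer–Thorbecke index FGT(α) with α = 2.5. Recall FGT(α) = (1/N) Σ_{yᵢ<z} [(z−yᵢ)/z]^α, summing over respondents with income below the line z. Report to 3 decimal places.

0.035

Below z: £280, £540, £600, £680, £720 (q = 5 of N = 10).
Relative gaps: (729−280)/729 = 0.6159; (729−540)/729 = 0.2593; (729−600)/729 = 0.1770; (729−680)/729 = 0.0672; (729−720)/729 = 0.0123.
Raised to α = 2.5: 0.29771; 0.03422; 0.01317; 0.00117; 0.00002.
Sum = 0.346297; FGT(2.5) = 0.346297 / 10 = 0.035.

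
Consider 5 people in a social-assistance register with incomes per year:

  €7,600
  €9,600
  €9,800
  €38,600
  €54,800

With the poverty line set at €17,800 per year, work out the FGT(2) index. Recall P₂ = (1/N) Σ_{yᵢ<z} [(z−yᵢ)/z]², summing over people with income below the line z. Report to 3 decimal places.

0.149

Below the line: €7,600, €9,600, €9,800 (q = 3 of N = 5).
Shortfall ratios: (17800−7600)/17800 = 0.5730; (17800−9600)/17800 = 0.4607; (17800−9800)/17800 = 0.4494.
Squared: 0.3284; 0.2122; 0.2020.
Sum = 0.742583; P₂ = 0.742583 / 5 = 0.149.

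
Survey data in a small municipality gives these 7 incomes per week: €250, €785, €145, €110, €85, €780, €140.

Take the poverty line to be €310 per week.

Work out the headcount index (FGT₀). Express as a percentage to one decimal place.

71.4%

5 of the 7 households have income below €310.
H = 5/7 = 71.4%.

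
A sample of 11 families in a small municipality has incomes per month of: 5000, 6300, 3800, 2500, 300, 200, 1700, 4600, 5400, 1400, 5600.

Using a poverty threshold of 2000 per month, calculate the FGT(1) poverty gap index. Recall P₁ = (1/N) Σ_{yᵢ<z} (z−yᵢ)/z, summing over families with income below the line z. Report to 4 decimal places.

0.2000

Poor units: 200, 300, 1400, 1700 (q = 4 of N = 11).
Gap ratios (z−y)/z: (2000−200)/2000 = 0.9000; (2000−300)/2000 = 0.8500; (2000−1400)/2000 = 0.3000; (2000−1700)/2000 = 0.1500.
Sum of shortfalls = 2.200000; P₁ averages over all N: 2.200000 / 11 = 0.2000.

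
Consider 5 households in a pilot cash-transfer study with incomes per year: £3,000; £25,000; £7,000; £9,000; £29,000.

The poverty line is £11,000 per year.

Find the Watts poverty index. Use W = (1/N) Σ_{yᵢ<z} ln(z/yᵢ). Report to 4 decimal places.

Below the line: £3,000, £7,000, £9,000 (q = 3 of N = 5).
Log gaps: ln(11000/3000) = 1.2993; ln(11000/7000) = 0.4520; ln(11000/9000) = 0.2007.
W = 1.951939 / 5 = 0.3904.

0.3904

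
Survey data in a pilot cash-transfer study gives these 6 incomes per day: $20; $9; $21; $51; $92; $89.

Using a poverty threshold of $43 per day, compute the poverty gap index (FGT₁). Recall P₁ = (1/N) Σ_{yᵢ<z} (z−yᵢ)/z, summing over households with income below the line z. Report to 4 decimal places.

Incomes under z: $9, $20, $21 (q = 3 of N = 6).
Normalized shortfalls: (43−9)/43 = 0.7907; (43−20)/43 = 0.5349; (43−21)/43 = 0.5116.
Σ = 1.837209. Dividing by the full population N = 6 gives P₁ = 0.3062.

0.3062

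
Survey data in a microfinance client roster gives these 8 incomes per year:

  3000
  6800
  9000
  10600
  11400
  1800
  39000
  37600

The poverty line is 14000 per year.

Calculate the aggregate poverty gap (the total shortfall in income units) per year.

Poor units: 1800, 3000, 6800, 9000, 10600, 11400 (q = 6 of N = 8).
Individual gaps: 14000−1800 = 12200; 14000−3000 = 11000; 14000−6800 = 7200; 14000−9000 = 5000; 14000−10600 = 3400; 14000−11400 = 2600.
Aggregate gap = 41400.

41400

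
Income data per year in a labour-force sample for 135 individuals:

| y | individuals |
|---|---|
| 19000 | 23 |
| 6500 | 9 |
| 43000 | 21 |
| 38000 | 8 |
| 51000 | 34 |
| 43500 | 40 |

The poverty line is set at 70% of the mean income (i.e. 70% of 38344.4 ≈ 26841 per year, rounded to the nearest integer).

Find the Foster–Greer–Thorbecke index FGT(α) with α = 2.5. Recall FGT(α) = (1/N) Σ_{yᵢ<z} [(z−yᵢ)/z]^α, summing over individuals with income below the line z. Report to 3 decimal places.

Poor units: 9×6500, 23×19000 (q = 32 of N = 135).
Normalized shortfalls: (26841−6500)/26841 = 0.7578 (×9); (26841−19000)/26841 = 0.2921 (×23).
Raised to α = 2.5: 0.49996 (×9); 0.04612 (×23).
Sum = 5.560491; FGT(2.5) = 5.560491 / 135 = 0.041.

0.041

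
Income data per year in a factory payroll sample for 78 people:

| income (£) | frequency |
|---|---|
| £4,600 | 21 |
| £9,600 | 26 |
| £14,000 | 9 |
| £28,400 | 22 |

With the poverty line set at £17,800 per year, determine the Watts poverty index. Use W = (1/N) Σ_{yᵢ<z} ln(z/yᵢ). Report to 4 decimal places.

0.5978

Below the line: 21×£4,600, 26×£9,600, 9×£14,000 (q = 56 of N = 78).
Log gaps: ln(17800/4600) = 1.3531 (×21); ln(17800/9600) = 0.6174 (×26); ln(17800/14000) = 0.2401 (×9).
W = 46.630575 / 78 = 0.5978.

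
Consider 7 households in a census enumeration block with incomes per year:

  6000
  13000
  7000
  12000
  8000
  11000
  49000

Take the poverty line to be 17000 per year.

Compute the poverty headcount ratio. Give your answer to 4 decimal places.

0.8571

6 of the 7 households have income below 17000.
H = 6/7 = 0.8571.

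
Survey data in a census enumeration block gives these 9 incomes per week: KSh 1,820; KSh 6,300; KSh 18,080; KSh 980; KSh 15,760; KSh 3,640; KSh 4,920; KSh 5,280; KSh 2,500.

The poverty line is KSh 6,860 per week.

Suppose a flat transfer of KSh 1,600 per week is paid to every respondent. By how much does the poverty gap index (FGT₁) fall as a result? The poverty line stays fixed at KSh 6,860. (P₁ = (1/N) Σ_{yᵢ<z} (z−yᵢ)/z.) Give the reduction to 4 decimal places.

0.1642

Before: below the line — KSh 980, KSh 1,820, KSh 2,500, KSh 3,640, KSh 4,920, KSh 5,280, KSh 6,300; poverty gap index (FGT₁) = 0.365727.
After the KSh 1,600 transfer: below the line — KSh 2,580, KSh 3,420, KSh 4,100, KSh 5,240, KSh 6,520; poverty gap index (FGT₁) = 0.201490.
Reduction = 0.365727 − 0.201490 = 0.1642.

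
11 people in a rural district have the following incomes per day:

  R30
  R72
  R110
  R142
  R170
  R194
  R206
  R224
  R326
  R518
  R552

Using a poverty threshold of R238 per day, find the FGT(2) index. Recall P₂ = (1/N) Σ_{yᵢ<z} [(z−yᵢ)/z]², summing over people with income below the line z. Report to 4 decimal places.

Poor units: R30, R72, R110, R142, R170, R194, R206, R224 (q = 8 of N = 11).
Gap ratios (z−y)/z: (238−30)/238 = 0.8739; (238−72)/238 = 0.6975; (238−110)/238 = 0.5378; (238−142)/238 = 0.4034; (238−170)/238 = 0.2857; (238−194)/238 = 0.1849; (238−206)/238 = 0.1345; (238−224)/238 = 0.0588.
Squared: 0.7638; 0.4865; 0.2892; 0.1627; 0.0816; 0.0342; 0.0181; 0.0035.
Sum = 1.839559; P₂ = 1.839559 / 11 = 0.1672.

0.1672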